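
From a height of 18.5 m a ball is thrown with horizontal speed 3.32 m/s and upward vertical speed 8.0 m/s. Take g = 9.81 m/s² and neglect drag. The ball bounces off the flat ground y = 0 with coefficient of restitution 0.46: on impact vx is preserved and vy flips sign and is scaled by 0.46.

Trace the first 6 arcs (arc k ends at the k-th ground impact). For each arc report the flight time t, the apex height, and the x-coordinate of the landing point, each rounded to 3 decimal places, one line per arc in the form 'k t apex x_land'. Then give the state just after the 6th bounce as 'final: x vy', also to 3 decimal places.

1 2.922 21.762 9.701
2 1.938 4.605 16.134
3 0.891 0.974 19.094
4 0.410 0.206 20.455
5 0.189 0.044 21.081
6 0.087 0.009 21.369
final: 21.369 0.196

Arc 1: start y=18.500, vy=8.000 → t=2.922, apex=21.762, x_land=9.701, impact vy=-20.663
  bounce: vy ← 0.46·20.663 = 9.505
Arc 2: start y=0.000, vy=9.505 → t=1.938, apex=4.605, x_land=16.134, impact vy=-9.505
  bounce: vy ← 0.46·9.505 = 4.372
Arc 3: start y=0.000, vy=4.372 → t=0.891, apex=0.974, x_land=19.094, impact vy=-4.372
  bounce: vy ← 0.46·4.372 = 2.011
Arc 4: start y=0.000, vy=2.011 → t=0.410, apex=0.206, x_land=20.455, impact vy=-2.011
  bounce: vy ← 0.46·2.011 = 0.925
Arc 5: start y=0.000, vy=0.925 → t=0.189, apex=0.044, x_land=21.081, impact vy=-0.925
  bounce: vy ← 0.46·0.925 = 0.426
Arc 6: start y=0.000, vy=0.426 → t=0.087, apex=0.009, x_land=21.369, impact vy=-0.426
  bounce: vy ← 0.46·0.426 = 0.196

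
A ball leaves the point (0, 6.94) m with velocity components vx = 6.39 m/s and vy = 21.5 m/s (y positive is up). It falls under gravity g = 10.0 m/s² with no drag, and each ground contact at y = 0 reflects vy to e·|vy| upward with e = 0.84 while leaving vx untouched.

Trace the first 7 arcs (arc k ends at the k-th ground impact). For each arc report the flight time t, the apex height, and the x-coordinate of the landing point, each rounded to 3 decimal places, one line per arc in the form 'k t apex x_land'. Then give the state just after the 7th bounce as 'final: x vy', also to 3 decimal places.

1 4.602 30.053 29.404
2 4.119 21.205 55.723
3 3.460 14.962 77.831
4 2.906 10.557 96.401
5 2.441 7.449 112.001
6 2.051 5.256 125.104
7 1.723 3.709 136.111
final: 136.111 7.235

Arc 1: start y=6.940, vy=21.500 → t=4.602, apex=30.053, x_land=29.404, impact vy=-24.516
  bounce: vy ← 0.84·24.516 = 20.594
Arc 2: start y=0.000, vy=20.594 → t=4.119, apex=21.205, x_land=55.723, impact vy=-20.594
  bounce: vy ← 0.84·20.594 = 17.299
Arc 3: start y=0.000, vy=17.299 → t=3.460, apex=14.962, x_land=77.831, impact vy=-17.299
  bounce: vy ← 0.84·17.299 = 14.531
Arc 4: start y=0.000, vy=14.531 → t=2.906, apex=10.557, x_land=96.401, impact vy=-14.531
  bounce: vy ← 0.84·14.531 = 12.206
Arc 5: start y=0.000, vy=12.206 → t=2.441, apex=7.449, x_land=112.001, impact vy=-12.206
  bounce: vy ← 0.84·12.206 = 10.253
Arc 6: start y=0.000, vy=10.253 → t=2.051, apex=5.256, x_land=125.104, impact vy=-10.253
  bounce: vy ← 0.84·10.253 = 8.613
Arc 7: start y=0.000, vy=8.613 → t=1.723, apex=3.709, x_land=136.111, impact vy=-8.613
  bounce: vy ← 0.84·8.613 = 7.235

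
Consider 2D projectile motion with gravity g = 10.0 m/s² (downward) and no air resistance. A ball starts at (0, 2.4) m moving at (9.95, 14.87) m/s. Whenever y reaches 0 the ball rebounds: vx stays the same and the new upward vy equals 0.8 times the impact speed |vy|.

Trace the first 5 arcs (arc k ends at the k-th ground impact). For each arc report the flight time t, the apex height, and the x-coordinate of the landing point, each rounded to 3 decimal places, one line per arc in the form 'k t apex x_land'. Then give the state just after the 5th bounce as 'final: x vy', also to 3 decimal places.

1 3.127 13.456 31.118
2 2.625 8.612 57.235
3 2.100 5.512 78.128
4 1.680 3.527 94.842
5 1.344 2.258 108.214
final: 108.214 5.376

Arc 1: start y=2.400, vy=14.870 → t=3.127, apex=13.456, x_land=31.118, impact vy=-16.405
  bounce: vy ← 0.8·16.405 = 13.124
Arc 2: start y=0.000, vy=13.124 → t=2.625, apex=8.612, x_land=57.235, impact vy=-13.124
  bounce: vy ← 0.8·13.124 = 10.499
Arc 3: start y=0.000, vy=10.499 → t=2.100, apex=5.512, x_land=78.128, impact vy=-10.499
  bounce: vy ← 0.8·10.499 = 8.399
Arc 4: start y=0.000, vy=8.399 → t=1.680, apex=3.527, x_land=94.842, impact vy=-8.399
  bounce: vy ← 0.8·8.399 = 6.719
Arc 5: start y=0.000, vy=6.719 → t=1.344, apex=2.258, x_land=108.214, impact vy=-6.719
  bounce: vy ← 0.8·6.719 = 5.376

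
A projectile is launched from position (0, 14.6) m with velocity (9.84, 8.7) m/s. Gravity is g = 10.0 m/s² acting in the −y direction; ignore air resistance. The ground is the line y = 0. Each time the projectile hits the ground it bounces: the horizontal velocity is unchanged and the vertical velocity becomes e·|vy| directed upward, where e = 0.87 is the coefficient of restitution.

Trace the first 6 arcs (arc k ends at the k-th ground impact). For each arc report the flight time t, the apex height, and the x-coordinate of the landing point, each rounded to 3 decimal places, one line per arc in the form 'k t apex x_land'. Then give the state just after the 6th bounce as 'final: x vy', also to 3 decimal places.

Arc 1: start y=14.600, vy=8.700 → t=2.788, apex=18.384, x_land=27.429, impact vy=-19.175
  bounce: vy ← 0.87·19.175 = 16.682
Arc 2: start y=0.000, vy=16.682 → t=3.336, apex=13.915, x_land=60.260, impact vy=-16.682
  bounce: vy ← 0.87·16.682 = 14.514
Arc 3: start y=0.000, vy=14.514 → t=2.903, apex=10.532, x_land=88.823, impact vy=-14.514
  bounce: vy ← 0.87·14.514 = 12.627
Arc 4: start y=0.000, vy=12.627 → t=2.525, apex=7.972, x_land=113.673, impact vy=-12.627
  bounce: vy ← 0.87·12.627 = 10.985
Arc 5: start y=0.000, vy=10.985 → t=2.197, apex=6.034, x_land=135.293, impact vy=-10.985
  bounce: vy ← 0.87·10.985 = 9.557
Arc 6: start y=0.000, vy=9.557 → t=1.911, apex=4.567, x_land=154.101, impact vy=-9.557
  bounce: vy ← 0.87·9.557 = 8.315

1 2.788 18.384 27.429
2 3.336 13.915 60.260
3 2.903 10.532 88.823
4 2.525 7.972 113.673
5 2.197 6.034 135.293
6 1.911 4.567 154.101
final: 154.101 8.315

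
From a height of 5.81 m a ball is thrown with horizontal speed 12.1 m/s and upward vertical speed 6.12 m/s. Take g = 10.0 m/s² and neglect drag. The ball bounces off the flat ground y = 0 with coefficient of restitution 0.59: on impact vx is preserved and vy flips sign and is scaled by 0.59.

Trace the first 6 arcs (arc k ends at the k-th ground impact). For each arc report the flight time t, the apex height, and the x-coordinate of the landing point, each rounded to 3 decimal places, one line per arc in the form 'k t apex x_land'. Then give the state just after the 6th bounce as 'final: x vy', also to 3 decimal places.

Arc 1: start y=5.810, vy=6.120 → t=1.852, apex=7.683, x_land=22.404, impact vy=-12.396
  bounce: vy ← 0.59·12.396 = 7.313
Arc 2: start y=0.000, vy=7.313 → t=1.463, apex=2.674, x_land=40.103, impact vy=-7.313
  bounce: vy ← 0.59·7.313 = 4.315
Arc 3: start y=0.000, vy=4.315 → t=0.863, apex=0.931, x_land=50.545, impact vy=-4.315
  bounce: vy ← 0.59·4.315 = 2.546
Arc 4: start y=0.000, vy=2.546 → t=0.509, apex=0.324, x_land=56.706, impact vy=-2.546
  bounce: vy ← 0.59·2.546 = 1.502
Arc 5: start y=0.000, vy=1.502 → t=0.300, apex=0.113, x_land=60.341, impact vy=-1.502
  bounce: vy ← 0.59·1.502 = 0.886
Arc 6: start y=0.000, vy=0.886 → t=0.177, apex=0.039, x_land=62.485, impact vy=-0.886
  bounce: vy ← 0.59·0.886 = 0.523

1 1.852 7.683 22.404
2 1.463 2.674 40.103
3 0.863 0.931 50.545
4 0.509 0.324 56.706
5 0.300 0.113 60.341
6 0.177 0.039 62.485
final: 62.485 0.523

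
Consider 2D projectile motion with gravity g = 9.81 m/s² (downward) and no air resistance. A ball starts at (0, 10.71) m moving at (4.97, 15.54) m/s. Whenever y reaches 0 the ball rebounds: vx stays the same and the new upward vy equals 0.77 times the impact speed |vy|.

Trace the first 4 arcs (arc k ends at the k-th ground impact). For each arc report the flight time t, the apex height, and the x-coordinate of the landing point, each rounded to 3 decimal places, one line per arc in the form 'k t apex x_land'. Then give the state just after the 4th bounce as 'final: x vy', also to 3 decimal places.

Arc 1: start y=10.710, vy=15.540 → t=3.750, apex=23.018, x_land=18.639, impact vy=-21.251
  bounce: vy ← 0.77·21.251 = 16.364
Arc 2: start y=0.000, vy=16.364 → t=3.336, apex=13.648, x_land=35.220, impact vy=-16.364
  bounce: vy ← 0.77·16.364 = 12.600
Arc 3: start y=0.000, vy=12.600 → t=2.569, apex=8.092, x_land=47.987, impact vy=-12.600
  bounce: vy ← 0.77·12.600 = 9.702
Arc 4: start y=0.000, vy=9.702 → t=1.978, apex=4.798, x_land=57.817, impact vy=-9.702
  bounce: vy ← 0.77·9.702 = 7.471

1 3.750 23.018 18.639
2 3.336 13.648 35.220
3 2.569 8.092 47.987
4 1.978 4.798 57.817
final: 57.817 7.471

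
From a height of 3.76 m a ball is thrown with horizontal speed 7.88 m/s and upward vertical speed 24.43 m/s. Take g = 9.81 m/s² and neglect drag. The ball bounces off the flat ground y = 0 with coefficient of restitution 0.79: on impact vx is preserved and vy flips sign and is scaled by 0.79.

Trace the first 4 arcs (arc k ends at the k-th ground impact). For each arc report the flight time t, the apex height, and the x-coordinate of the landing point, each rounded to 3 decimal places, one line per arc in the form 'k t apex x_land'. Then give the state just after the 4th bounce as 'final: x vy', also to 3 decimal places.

Arc 1: start y=3.760, vy=24.430 → t=5.130, apex=34.179, x_land=40.425, impact vy=-25.896
  bounce: vy ← 0.79·25.896 = 20.458
Arc 2: start y=0.000, vy=20.458 → t=4.171, apex=21.331, x_land=73.291, impact vy=-20.458
  bounce: vy ← 0.79·20.458 = 16.162
Arc 3: start y=0.000, vy=16.162 → t=3.295, apex=13.313, x_land=99.255, impact vy=-16.162
  bounce: vy ← 0.79·16.162 = 12.768
Arc 4: start y=0.000, vy=12.768 → t=2.603, apex=8.309, x_land=119.766, impact vy=-12.768
  bounce: vy ← 0.79·12.768 = 10.086

1 5.130 34.179 40.425
2 4.171 21.331 73.291
3 3.295 13.313 99.255
4 2.603 8.309 119.766
final: 119.766 10.086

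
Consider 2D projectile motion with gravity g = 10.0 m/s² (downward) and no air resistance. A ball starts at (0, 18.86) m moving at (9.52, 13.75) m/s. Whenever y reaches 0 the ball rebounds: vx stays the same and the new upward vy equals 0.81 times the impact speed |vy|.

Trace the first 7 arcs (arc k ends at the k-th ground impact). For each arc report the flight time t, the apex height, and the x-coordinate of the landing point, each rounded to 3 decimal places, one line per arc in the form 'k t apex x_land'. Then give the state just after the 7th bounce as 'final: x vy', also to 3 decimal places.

Arc 1: start y=18.860, vy=13.750 → t=3.755, apex=28.313, x_land=35.744, impact vy=-23.796
  bounce: vy ← 0.81·23.796 = 19.275
Arc 2: start y=0.000, vy=19.275 → t=3.855, apex=18.576, x_land=72.444, impact vy=-19.275
  bounce: vy ← 0.81·19.275 = 15.613
Arc 3: start y=0.000, vy=15.613 → t=3.123, apex=12.188, x_land=102.170, impact vy=-15.613
  bounce: vy ← 0.81·15.613 = 12.646
Arc 4: start y=0.000, vy=12.646 → t=2.529, apex=7.996, x_land=126.249, impact vy=-12.646
  bounce: vy ← 0.81·12.646 = 10.244
Arc 5: start y=0.000, vy=10.244 → t=2.049, apex=5.246, x_land=145.752, impact vy=-10.244
  bounce: vy ← 0.81·10.244 = 8.297
Arc 6: start y=0.000, vy=8.297 → t=1.659, apex=3.442, x_land=161.550, impact vy=-8.297
  bounce: vy ← 0.81·8.297 = 6.721
Arc 7: start y=0.000, vy=6.721 → t=1.344, apex=2.258, x_land=174.347, impact vy=-6.721
  bounce: vy ← 0.81·6.721 = 5.444

1 3.755 28.313 35.744
2 3.855 18.576 72.444
3 3.123 12.188 102.170
4 2.529 7.996 126.249
5 2.049 5.246 145.752
6 1.659 3.442 161.550
7 1.344 2.258 174.347
final: 174.347 5.444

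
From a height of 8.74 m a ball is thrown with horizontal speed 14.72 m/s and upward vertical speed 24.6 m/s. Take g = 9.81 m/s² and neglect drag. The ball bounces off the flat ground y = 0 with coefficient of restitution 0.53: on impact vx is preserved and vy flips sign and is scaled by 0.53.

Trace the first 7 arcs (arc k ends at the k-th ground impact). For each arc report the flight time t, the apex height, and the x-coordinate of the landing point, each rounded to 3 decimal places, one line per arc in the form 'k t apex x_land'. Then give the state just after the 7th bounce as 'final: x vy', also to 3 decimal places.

Arc 1: start y=8.740, vy=24.600 → t=5.348, apex=39.584, x_land=78.729, impact vy=-27.868
  bounce: vy ← 0.53·27.868 = 14.770
Arc 2: start y=0.000, vy=14.770 → t=3.011, apex=11.119, x_land=123.055, impact vy=-14.770
  bounce: vy ← 0.53·14.770 = 7.828
Arc 3: start y=0.000, vy=7.828 → t=1.596, apex=3.123, x_land=146.547, impact vy=-7.828
  bounce: vy ← 0.53·7.828 = 4.149
Arc 4: start y=0.000, vy=4.149 → t=0.846, apex=0.877, x_land=158.998, impact vy=-4.149
  bounce: vy ← 0.53·4.149 = 2.199
Arc 5: start y=0.000, vy=2.199 → t=0.448, apex=0.246, x_land=165.597, impact vy=-2.199
  bounce: vy ← 0.53·2.199 = 1.165
Arc 6: start y=0.000, vy=1.165 → t=0.238, apex=0.069, x_land=169.095, impact vy=-1.165
  bounce: vy ← 0.53·1.165 = 0.618
Arc 7: start y=0.000, vy=0.618 → t=0.126, apex=0.019, x_land=170.948, impact vy=-0.618
  bounce: vy ← 0.53·0.618 = 0.327

1 5.348 39.584 78.729
2 3.011 11.119 123.055
3 1.596 3.123 146.547
4 0.846 0.877 158.998
5 0.448 0.246 165.597
6 0.238 0.069 169.095
7 0.126 0.019 170.948
final: 170.948 0.327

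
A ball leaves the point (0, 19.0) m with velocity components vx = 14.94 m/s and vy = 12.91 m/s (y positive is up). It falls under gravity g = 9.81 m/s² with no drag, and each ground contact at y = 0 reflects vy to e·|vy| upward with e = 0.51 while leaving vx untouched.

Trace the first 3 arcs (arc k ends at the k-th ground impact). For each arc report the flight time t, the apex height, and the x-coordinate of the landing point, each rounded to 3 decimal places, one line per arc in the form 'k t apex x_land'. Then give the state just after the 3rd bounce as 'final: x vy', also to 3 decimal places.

1 3.684 27.495 55.033
2 2.415 7.151 91.112
3 1.232 1.860 109.512
final: 109.512 3.081

Arc 1: start y=19.000, vy=12.910 → t=3.684, apex=27.495, x_land=55.033, impact vy=-23.226
  bounce: vy ← 0.51·23.226 = 11.845
Arc 2: start y=0.000, vy=11.845 → t=2.415, apex=7.151, x_land=91.112, impact vy=-11.845
  bounce: vy ← 0.51·11.845 = 6.041
Arc 3: start y=0.000, vy=6.041 → t=1.232, apex=1.860, x_land=109.512, impact vy=-6.041
  bounce: vy ← 0.51·6.041 = 3.081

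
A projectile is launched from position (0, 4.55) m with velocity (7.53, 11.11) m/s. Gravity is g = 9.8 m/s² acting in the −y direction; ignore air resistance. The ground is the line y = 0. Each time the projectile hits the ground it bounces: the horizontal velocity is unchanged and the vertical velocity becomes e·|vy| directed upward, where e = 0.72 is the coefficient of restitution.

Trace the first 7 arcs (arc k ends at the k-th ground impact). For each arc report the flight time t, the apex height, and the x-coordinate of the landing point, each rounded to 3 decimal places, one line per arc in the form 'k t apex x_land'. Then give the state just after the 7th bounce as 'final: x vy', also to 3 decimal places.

1 2.622 10.848 19.740
2 2.143 5.623 35.874
3 1.543 2.915 47.490
4 1.111 1.511 55.853
5 0.800 0.783 61.875
6 0.576 0.406 66.211
7 0.415 0.211 69.332
final: 69.332 1.463

Arc 1: start y=4.550, vy=11.110 → t=2.622, apex=10.848, x_land=19.740, impact vy=-14.581
  bounce: vy ← 0.72·14.581 = 10.498
Arc 2: start y=0.000, vy=10.498 → t=2.143, apex=5.623, x_land=35.874, impact vy=-10.498
  bounce: vy ← 0.72·10.498 = 7.559
Arc 3: start y=0.000, vy=7.559 → t=1.543, apex=2.915, x_land=47.490, impact vy=-7.559
  bounce: vy ← 0.72·7.559 = 5.442
Arc 4: start y=0.000, vy=5.442 → t=1.111, apex=1.511, x_land=55.853, impact vy=-5.442
  bounce: vy ← 0.72·5.442 = 3.919
Arc 5: start y=0.000, vy=3.919 → t=0.800, apex=0.783, x_land=61.875, impact vy=-3.919
  bounce: vy ← 0.72·3.919 = 2.821
Arc 6: start y=0.000, vy=2.821 → t=0.576, apex=0.406, x_land=66.211, impact vy=-2.821
  bounce: vy ← 0.72·2.821 = 2.031
Arc 7: start y=0.000, vy=2.031 → t=0.415, apex=0.211, x_land=69.332, impact vy=-2.031
  bounce: vy ← 0.72·2.031 = 1.463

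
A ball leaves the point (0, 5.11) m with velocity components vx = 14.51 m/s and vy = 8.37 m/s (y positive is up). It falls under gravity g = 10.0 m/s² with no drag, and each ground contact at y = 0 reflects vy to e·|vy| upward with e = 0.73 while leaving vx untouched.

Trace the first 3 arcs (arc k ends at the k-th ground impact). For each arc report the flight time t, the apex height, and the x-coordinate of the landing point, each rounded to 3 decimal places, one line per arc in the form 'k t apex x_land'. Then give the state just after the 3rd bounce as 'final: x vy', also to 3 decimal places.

Arc 1: start y=5.110, vy=8.370 → t=2.149, apex=8.613, x_land=31.189, impact vy=-13.125
  bounce: vy ← 0.73·13.125 = 9.581
Arc 2: start y=0.000, vy=9.581 → t=1.916, apex=4.590, x_land=58.993, impact vy=-9.581
  bounce: vy ← 0.73·9.581 = 6.994
Arc 3: start y=0.000, vy=6.994 → t=1.399, apex=2.446, x_land=79.290, impact vy=-6.994
  bounce: vy ← 0.73·6.994 = 5.106

1 2.149 8.613 31.189
2 1.916 4.590 58.993
3 1.399 2.446 79.290
final: 79.290 5.106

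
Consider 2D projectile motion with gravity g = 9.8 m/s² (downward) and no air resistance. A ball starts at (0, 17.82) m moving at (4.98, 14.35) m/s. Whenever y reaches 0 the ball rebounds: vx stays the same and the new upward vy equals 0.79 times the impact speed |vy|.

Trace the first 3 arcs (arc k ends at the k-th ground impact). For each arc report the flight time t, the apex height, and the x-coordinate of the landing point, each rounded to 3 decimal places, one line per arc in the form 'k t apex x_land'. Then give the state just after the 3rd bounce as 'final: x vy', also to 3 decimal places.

Arc 1: start y=17.820, vy=14.350 → t=3.869, apex=28.326, x_land=19.266, impact vy=-23.563
  bounce: vy ← 0.79·23.563 = 18.614
Arc 2: start y=0.000, vy=18.614 → t=3.799, apex=17.678, x_land=38.184, impact vy=-18.614
  bounce: vy ← 0.79·18.614 = 14.705
Arc 3: start y=0.000, vy=14.705 → t=3.001, apex=11.033, x_land=53.130, impact vy=-14.705
  bounce: vy ← 0.79·14.705 = 11.617

1 3.869 28.326 19.266
2 3.799 17.678 38.184
3 3.001 11.033 53.130
final: 53.130 11.617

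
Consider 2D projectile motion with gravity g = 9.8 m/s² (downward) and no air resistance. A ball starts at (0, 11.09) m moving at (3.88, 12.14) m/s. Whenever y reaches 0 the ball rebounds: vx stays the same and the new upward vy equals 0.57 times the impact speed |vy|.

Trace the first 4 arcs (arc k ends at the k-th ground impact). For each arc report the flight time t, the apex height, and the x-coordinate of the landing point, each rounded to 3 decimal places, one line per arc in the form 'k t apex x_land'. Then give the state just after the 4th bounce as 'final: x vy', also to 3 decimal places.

Arc 1: start y=11.090, vy=12.140 → t=3.188, apex=18.609, x_land=12.368, impact vy=-19.098
  bounce: vy ← 0.57·19.098 = 10.886
Arc 2: start y=0.000, vy=10.886 → t=2.222, apex=6.046, x_land=20.988, impact vy=-10.886
  bounce: vy ← 0.57·10.886 = 6.205
Arc 3: start y=0.000, vy=6.205 → t=1.266, apex=1.964, x_land=25.901, impact vy=-6.205
  bounce: vy ← 0.57·6.205 = 3.537
Arc 4: start y=0.000, vy=3.537 → t=0.722, apex=0.638, x_land=28.702, impact vy=-3.537
  bounce: vy ← 0.57·3.537 = 2.016

1 3.188 18.609 12.368
2 2.222 6.046 20.988
3 1.266 1.964 25.901
4 0.722 0.638 28.702
final: 28.702 2.016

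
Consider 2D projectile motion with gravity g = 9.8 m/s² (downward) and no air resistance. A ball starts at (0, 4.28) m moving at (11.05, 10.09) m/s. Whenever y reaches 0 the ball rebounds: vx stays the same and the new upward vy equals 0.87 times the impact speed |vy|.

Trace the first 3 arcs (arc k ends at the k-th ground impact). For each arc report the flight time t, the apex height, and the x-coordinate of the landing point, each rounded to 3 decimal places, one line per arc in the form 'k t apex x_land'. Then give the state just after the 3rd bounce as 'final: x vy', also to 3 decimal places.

1 2.420 9.474 26.742
2 2.419 7.171 53.478
3 2.105 5.428 76.737
final: 76.737 8.973

Arc 1: start y=4.280, vy=10.090 → t=2.420, apex=9.474, x_land=26.742, impact vy=-13.627
  bounce: vy ← 0.87·13.627 = 11.856
Arc 2: start y=0.000, vy=11.856 → t=2.419, apex=7.171, x_land=53.478, impact vy=-11.856
  bounce: vy ← 0.87·11.856 = 10.314
Arc 3: start y=0.000, vy=10.314 → t=2.105, apex=5.428, x_land=76.737, impact vy=-10.314
  bounce: vy ← 0.87·10.314 = 8.973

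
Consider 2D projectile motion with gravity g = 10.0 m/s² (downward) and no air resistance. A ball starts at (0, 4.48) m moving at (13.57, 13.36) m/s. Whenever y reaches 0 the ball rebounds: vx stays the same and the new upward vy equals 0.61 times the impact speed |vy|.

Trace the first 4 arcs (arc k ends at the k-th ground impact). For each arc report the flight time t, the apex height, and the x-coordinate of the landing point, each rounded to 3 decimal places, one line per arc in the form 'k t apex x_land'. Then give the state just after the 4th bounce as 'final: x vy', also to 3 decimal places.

1 2.973 13.404 40.348
2 1.998 4.988 67.455
3 1.219 1.856 83.990
4 0.743 0.691 94.077
final: 94.077 2.267

Arc 1: start y=4.480, vy=13.360 → t=2.973, apex=13.404, x_land=40.348, impact vy=-16.373
  bounce: vy ← 0.61·16.373 = 9.988
Arc 2: start y=0.000, vy=9.988 → t=1.998, apex=4.988, x_land=67.455, impact vy=-9.988
  bounce: vy ← 0.61·9.988 = 6.093
Arc 3: start y=0.000, vy=6.093 → t=1.219, apex=1.856, x_land=83.990, impact vy=-6.093
  bounce: vy ← 0.61·6.093 = 3.716
Arc 4: start y=0.000, vy=3.716 → t=0.743, apex=0.691, x_land=94.077, impact vy=-3.716
  bounce: vy ← 0.61·3.716 = 2.267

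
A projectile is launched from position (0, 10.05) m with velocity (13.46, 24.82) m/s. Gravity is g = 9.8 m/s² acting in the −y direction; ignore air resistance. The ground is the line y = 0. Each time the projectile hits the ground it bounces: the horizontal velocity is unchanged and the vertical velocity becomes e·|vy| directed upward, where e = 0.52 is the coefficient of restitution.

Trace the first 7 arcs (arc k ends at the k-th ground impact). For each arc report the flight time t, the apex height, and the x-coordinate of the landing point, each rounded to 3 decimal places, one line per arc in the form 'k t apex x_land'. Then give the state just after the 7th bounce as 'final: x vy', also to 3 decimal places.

Arc 1: start y=10.050, vy=24.820 → t=5.442, apex=41.480, x_land=73.252, impact vy=-28.513
  bounce: vy ← 0.52·28.513 = 14.827
Arc 2: start y=0.000, vy=14.827 → t=3.026, apex=11.216, x_land=113.980, impact vy=-14.827
  bounce: vy ← 0.52·14.827 = 7.710
Arc 3: start y=0.000, vy=7.710 → t=1.573, apex=3.033, x_land=135.159, impact vy=-7.710
  bounce: vy ← 0.52·7.710 = 4.009
Arc 4: start y=0.000, vy=4.009 → t=0.818, apex=0.820, x_land=146.172, impact vy=-4.009
  bounce: vy ← 0.52·4.009 = 2.085
Arc 5: start y=0.000, vy=2.085 → t=0.425, apex=0.222, x_land=151.899, impact vy=-2.085
  bounce: vy ← 0.52·2.085 = 1.084
Arc 6: start y=0.000, vy=1.084 → t=0.221, apex=0.060, x_land=154.877, impact vy=-1.084
  bounce: vy ← 0.52·1.084 = 0.564
Arc 7: start y=0.000, vy=0.564 → t=0.115, apex=0.016, x_land=156.426, impact vy=-0.564
  bounce: vy ← 0.52·0.564 = 0.293

1 5.442 41.480 73.252
2 3.026 11.216 113.980
3 1.573 3.033 135.159
4 0.818 0.820 146.172
5 0.425 0.222 151.899
6 0.221 0.060 154.877
7 0.115 0.016 156.426
final: 156.426 0.293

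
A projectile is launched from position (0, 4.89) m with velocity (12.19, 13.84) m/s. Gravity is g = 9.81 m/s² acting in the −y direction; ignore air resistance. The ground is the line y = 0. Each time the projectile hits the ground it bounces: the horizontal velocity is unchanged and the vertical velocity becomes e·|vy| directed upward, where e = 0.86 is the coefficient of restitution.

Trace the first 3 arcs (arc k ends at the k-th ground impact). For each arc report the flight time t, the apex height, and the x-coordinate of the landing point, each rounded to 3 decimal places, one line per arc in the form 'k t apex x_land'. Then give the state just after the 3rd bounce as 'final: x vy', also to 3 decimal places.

1 3.139 14.653 38.267
2 2.973 10.837 74.505
3 2.557 8.015 105.671
final: 105.671 10.785

Arc 1: start y=4.890, vy=13.840 → t=3.139, apex=14.653, x_land=38.267, impact vy=-16.955
  bounce: vy ← 0.86·16.955 = 14.582
Arc 2: start y=0.000, vy=14.582 → t=2.973, apex=10.837, x_land=74.505, impact vy=-14.582
  bounce: vy ← 0.86·14.582 = 12.540
Arc 3: start y=0.000, vy=12.540 → t=2.557, apex=8.015, x_land=105.671, impact vy=-12.540
  bounce: vy ← 0.86·12.540 = 10.785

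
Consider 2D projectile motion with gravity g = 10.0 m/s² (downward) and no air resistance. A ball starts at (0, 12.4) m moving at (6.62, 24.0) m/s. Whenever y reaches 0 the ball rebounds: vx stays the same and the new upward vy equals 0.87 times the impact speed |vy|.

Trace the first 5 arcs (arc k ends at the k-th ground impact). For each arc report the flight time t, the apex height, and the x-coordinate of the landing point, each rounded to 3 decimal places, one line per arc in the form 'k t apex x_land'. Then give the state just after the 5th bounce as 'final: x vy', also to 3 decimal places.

1 5.271 41.200 34.891
2 4.995 31.184 67.956
3 4.345 23.603 96.723
4 3.781 17.865 121.750
5 3.289 13.522 143.523
final: 143.523 14.307

Arc 1: start y=12.400, vy=24.000 → t=5.271, apex=41.200, x_land=34.891, impact vy=-28.705
  bounce: vy ← 0.87·28.705 = 24.974
Arc 2: start y=0.000, vy=24.974 → t=4.995, apex=31.184, x_land=67.956, impact vy=-24.974
  bounce: vy ← 0.87·24.974 = 21.727
Arc 3: start y=0.000, vy=21.727 → t=4.345, apex=23.603, x_land=96.723, impact vy=-21.727
  bounce: vy ← 0.87·21.727 = 18.903
Arc 4: start y=0.000, vy=18.903 → t=3.781, apex=17.865, x_land=121.750, impact vy=-18.903
  bounce: vy ← 0.87·18.903 = 16.445
Arc 5: start y=0.000, vy=16.445 → t=3.289, apex=13.522, x_land=143.523, impact vy=-16.445
  bounce: vy ← 0.87·16.445 = 14.307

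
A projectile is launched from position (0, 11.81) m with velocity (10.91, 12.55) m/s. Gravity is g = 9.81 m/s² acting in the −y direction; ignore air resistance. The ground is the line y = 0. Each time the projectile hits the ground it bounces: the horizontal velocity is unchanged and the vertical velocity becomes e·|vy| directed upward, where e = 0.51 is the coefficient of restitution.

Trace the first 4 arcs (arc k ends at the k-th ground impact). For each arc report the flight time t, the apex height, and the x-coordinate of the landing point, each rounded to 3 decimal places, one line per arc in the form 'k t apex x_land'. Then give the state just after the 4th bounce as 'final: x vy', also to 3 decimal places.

1 3.290 19.838 35.898
2 2.051 5.160 58.277
3 1.046 1.342 69.691
4 0.534 0.349 75.512
final: 75.512 1.335

Arc 1: start y=11.810, vy=12.550 → t=3.290, apex=19.838, x_land=35.898, impact vy=-19.729
  bounce: vy ← 0.51·19.729 = 10.062
Arc 2: start y=0.000, vy=10.062 → t=2.051, apex=5.160, x_land=58.277, impact vy=-10.062
  bounce: vy ← 0.51·10.062 = 5.131
Arc 3: start y=0.000, vy=5.131 → t=1.046, apex=1.342, x_land=69.691, impact vy=-5.131
  bounce: vy ← 0.51·5.131 = 2.617
Arc 4: start y=0.000, vy=2.617 → t=0.534, apex=0.349, x_land=75.512, impact vy=-2.617
  bounce: vy ← 0.51·2.617 = 1.335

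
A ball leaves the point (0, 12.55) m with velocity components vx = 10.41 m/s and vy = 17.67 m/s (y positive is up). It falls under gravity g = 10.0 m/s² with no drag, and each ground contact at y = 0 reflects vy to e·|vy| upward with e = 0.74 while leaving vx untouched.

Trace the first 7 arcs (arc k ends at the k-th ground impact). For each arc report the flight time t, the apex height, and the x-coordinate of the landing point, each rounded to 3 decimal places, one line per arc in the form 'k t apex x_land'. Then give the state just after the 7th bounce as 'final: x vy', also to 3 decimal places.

1 4.140 28.161 43.100
2 3.512 15.421 79.664
3 2.599 8.445 106.721
4 1.923 4.624 126.744
5 1.423 2.532 141.561
6 1.053 1.387 152.525
7 0.779 0.759 160.639
final: 160.639 2.884

Arc 1: start y=12.550, vy=17.670 → t=4.140, apex=28.161, x_land=43.100, impact vy=-23.732
  bounce: vy ← 0.74·23.732 = 17.562
Arc 2: start y=0.000, vy=17.562 → t=3.512, apex=15.421, x_land=79.664, impact vy=-17.562
  bounce: vy ← 0.74·17.562 = 12.996
Arc 3: start y=0.000, vy=12.996 → t=2.599, apex=8.445, x_land=106.721, impact vy=-12.996
  bounce: vy ← 0.74·12.996 = 9.617
Arc 4: start y=0.000, vy=9.617 → t=1.923, apex=4.624, x_land=126.744, impact vy=-9.617
  bounce: vy ← 0.74·9.617 = 7.117
Arc 5: start y=0.000, vy=7.117 → t=1.423, apex=2.532, x_land=141.561, impact vy=-7.117
  bounce: vy ← 0.74·7.117 = 5.266
Arc 6: start y=0.000, vy=5.266 → t=1.053, apex=1.387, x_land=152.525, impact vy=-5.266
  bounce: vy ← 0.74·5.266 = 3.897
Arc 7: start y=0.000, vy=3.897 → t=0.779, apex=0.759, x_land=160.639, impact vy=-3.897
  bounce: vy ← 0.74·3.897 = 2.884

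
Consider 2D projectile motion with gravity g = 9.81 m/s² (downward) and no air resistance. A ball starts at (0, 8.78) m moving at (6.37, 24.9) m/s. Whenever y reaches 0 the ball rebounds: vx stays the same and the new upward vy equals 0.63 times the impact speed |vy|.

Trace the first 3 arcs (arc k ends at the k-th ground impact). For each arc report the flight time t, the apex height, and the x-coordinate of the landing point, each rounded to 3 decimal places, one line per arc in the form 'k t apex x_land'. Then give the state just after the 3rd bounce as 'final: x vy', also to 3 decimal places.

1 5.407 40.381 34.446
2 3.615 16.027 57.475
3 2.278 6.361 71.983
final: 71.983 7.038

Arc 1: start y=8.780, vy=24.900 → t=5.407, apex=40.381, x_land=34.446, impact vy=-28.147
  bounce: vy ← 0.63·28.147 = 17.733
Arc 2: start y=0.000, vy=17.733 → t=3.615, apex=16.027, x_land=57.475, impact vy=-17.733
  bounce: vy ← 0.63·17.733 = 11.172
Arc 3: start y=0.000, vy=11.172 → t=2.278, apex=6.361, x_land=71.983, impact vy=-11.172
  bounce: vy ← 0.63·11.172 = 7.038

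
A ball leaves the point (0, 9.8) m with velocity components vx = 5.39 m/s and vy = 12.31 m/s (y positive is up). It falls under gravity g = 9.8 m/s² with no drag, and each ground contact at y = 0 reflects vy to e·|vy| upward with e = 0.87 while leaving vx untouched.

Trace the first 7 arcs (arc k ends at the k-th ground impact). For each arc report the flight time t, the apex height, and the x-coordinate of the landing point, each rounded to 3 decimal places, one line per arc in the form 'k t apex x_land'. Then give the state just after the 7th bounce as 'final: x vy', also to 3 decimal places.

1 3.148 17.531 16.966
2 3.291 13.270 34.706
3 2.863 10.044 50.139
4 2.491 7.602 63.566
5 2.167 5.754 75.248
6 1.886 4.355 85.411
7 1.640 3.296 94.253
final: 94.253 6.993

Arc 1: start y=9.800, vy=12.310 → t=3.148, apex=17.531, x_land=16.966, impact vy=-18.537
  bounce: vy ← 0.87·18.537 = 16.127
Arc 2: start y=0.000, vy=16.127 → t=3.291, apex=13.270, x_land=34.706, impact vy=-16.127
  bounce: vy ← 0.87·16.127 = 14.031
Arc 3: start y=0.000, vy=14.031 → t=2.863, apex=10.044, x_land=50.139, impact vy=-14.031
  bounce: vy ← 0.87·14.031 = 12.207
Arc 4: start y=0.000, vy=12.207 → t=2.491, apex=7.602, x_land=63.566, impact vy=-12.207
  bounce: vy ← 0.87·12.207 = 10.620
Arc 5: start y=0.000, vy=10.620 → t=2.167, apex=5.754, x_land=75.248, impact vy=-10.620
  bounce: vy ← 0.87·10.620 = 9.239
Arc 6: start y=0.000, vy=9.239 → t=1.886, apex=4.355, x_land=85.411, impact vy=-9.239
  bounce: vy ← 0.87·9.239 = 8.038
Arc 7: start y=0.000, vy=8.038 → t=1.640, apex=3.296, x_land=94.253, impact vy=-8.038
  bounce: vy ← 0.87·8.038 = 6.993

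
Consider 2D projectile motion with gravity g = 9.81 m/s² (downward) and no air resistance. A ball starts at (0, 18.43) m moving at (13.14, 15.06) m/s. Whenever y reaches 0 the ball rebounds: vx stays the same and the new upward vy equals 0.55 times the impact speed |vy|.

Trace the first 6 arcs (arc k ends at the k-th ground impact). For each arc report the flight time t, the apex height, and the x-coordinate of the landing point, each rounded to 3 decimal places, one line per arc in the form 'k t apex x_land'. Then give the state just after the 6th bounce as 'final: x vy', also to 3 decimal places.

1 4.008 29.990 52.663
2 2.720 9.072 88.403
3 1.496 2.744 108.060
4 0.823 0.830 118.872
5 0.453 0.251 124.818
6 0.249 0.076 128.088
final: 128.088 0.671

Arc 1: start y=18.430, vy=15.060 → t=4.008, apex=29.990, x_land=52.663, impact vy=-24.257
  bounce: vy ← 0.55·24.257 = 13.341
Arc 2: start y=0.000, vy=13.341 → t=2.720, apex=9.072, x_land=88.403, impact vy=-13.341
  bounce: vy ← 0.55·13.341 = 7.338
Arc 3: start y=0.000, vy=7.338 → t=1.496, apex=2.744, x_land=108.060, impact vy=-7.338
  bounce: vy ← 0.55·7.338 = 4.036
Arc 4: start y=0.000, vy=4.036 → t=0.823, apex=0.830, x_land=118.872, impact vy=-4.036
  bounce: vy ← 0.55·4.036 = 2.220
Arc 5: start y=0.000, vy=2.220 → t=0.453, apex=0.251, x_land=124.818, impact vy=-2.220
  bounce: vy ← 0.55·2.220 = 1.221
Arc 6: start y=0.000, vy=1.221 → t=0.249, apex=0.076, x_land=128.088, impact vy=-1.221
  bounce: vy ← 0.55·1.221 = 0.671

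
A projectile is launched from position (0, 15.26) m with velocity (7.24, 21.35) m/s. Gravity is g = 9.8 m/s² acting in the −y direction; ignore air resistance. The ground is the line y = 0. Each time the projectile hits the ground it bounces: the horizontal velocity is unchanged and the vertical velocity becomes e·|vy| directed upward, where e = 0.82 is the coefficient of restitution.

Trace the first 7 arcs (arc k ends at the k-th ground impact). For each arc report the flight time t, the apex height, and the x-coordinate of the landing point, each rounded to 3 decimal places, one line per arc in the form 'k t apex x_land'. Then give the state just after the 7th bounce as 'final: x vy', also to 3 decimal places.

Arc 1: start y=15.260, vy=21.350 → t=4.982, apex=38.516, x_land=36.071, impact vy=-27.476
  bounce: vy ← 0.82·27.476 = 22.530
Arc 2: start y=0.000, vy=22.530 → t=4.598, apex=25.898, x_land=69.361, impact vy=-22.530
  bounce: vy ← 0.82·22.530 = 18.475
Arc 3: start y=0.000, vy=18.475 → t=3.770, apex=17.414, x_land=96.658, impact vy=-18.475
  bounce: vy ← 0.82·18.475 = 15.149
Arc 4: start y=0.000, vy=15.149 → t=3.092, apex=11.709, x_land=119.042, impact vy=-15.149
  bounce: vy ← 0.82·15.149 = 12.422
Arc 5: start y=0.000, vy=12.422 → t=2.535, apex=7.873, x_land=137.397, impact vy=-12.422
  bounce: vy ← 0.82·12.422 = 10.186
Arc 6: start y=0.000, vy=10.186 → t=2.079, apex=5.294, x_land=152.447, impact vy=-10.186
  bounce: vy ← 0.82·10.186 = 8.353
Arc 7: start y=0.000, vy=8.353 → t=1.705, apex=3.560, x_land=164.789, impact vy=-8.353
  bounce: vy ← 0.82·8.353 = 6.849

1 4.982 38.516 36.071
2 4.598 25.898 69.361
3 3.770 17.414 96.658
4 3.092 11.709 119.042
5 2.535 7.873 137.397
6 2.079 5.294 152.447
7 1.705 3.560 164.789
final: 164.789 6.849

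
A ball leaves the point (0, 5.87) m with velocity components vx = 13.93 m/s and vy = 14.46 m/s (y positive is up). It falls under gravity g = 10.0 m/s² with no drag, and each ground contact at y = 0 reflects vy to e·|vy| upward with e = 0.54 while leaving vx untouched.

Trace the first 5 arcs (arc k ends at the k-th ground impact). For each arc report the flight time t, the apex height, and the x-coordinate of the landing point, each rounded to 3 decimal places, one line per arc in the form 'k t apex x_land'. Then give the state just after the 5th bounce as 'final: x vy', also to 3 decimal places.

1 3.253 16.325 45.313
2 1.951 4.760 72.497
3 1.054 1.388 87.176
4 0.569 0.405 95.103
5 0.307 0.118 99.383
final: 99.383 0.830

Arc 1: start y=5.870, vy=14.460 → t=3.253, apex=16.325, x_land=45.313, impact vy=-18.069
  bounce: vy ← 0.54·18.069 = 9.757
Arc 2: start y=0.000, vy=9.757 → t=1.951, apex=4.760, x_land=72.497, impact vy=-9.757
  bounce: vy ← 0.54·9.757 = 5.269
Arc 3: start y=0.000, vy=5.269 → t=1.054, apex=1.388, x_land=87.176, impact vy=-5.269
  bounce: vy ← 0.54·5.269 = 2.845
Arc 4: start y=0.000, vy=2.845 → t=0.569, apex=0.405, x_land=95.103, impact vy=-2.845
  bounce: vy ← 0.54·2.845 = 1.536
Arc 5: start y=0.000, vy=1.536 → t=0.307, apex=0.118, x_land=99.383, impact vy=-1.536
  bounce: vy ← 0.54·1.536 = 0.830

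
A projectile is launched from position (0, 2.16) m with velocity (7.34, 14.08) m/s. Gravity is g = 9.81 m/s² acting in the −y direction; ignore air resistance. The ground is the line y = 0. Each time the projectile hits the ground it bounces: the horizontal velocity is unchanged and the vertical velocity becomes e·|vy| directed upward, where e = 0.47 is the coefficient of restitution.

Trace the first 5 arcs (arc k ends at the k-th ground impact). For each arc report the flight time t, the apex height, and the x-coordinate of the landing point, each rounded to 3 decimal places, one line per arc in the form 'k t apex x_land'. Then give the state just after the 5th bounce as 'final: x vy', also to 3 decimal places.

1 3.017 12.264 22.141
2 1.486 2.709 33.051
3 0.699 0.598 38.179
4 0.328 0.132 40.589
5 0.154 0.029 41.722
final: 41.722 0.356

Arc 1: start y=2.160, vy=14.080 → t=3.017, apex=12.264, x_land=22.141, impact vy=-15.512
  bounce: vy ← 0.47·15.512 = 7.291
Arc 2: start y=0.000, vy=7.291 → t=1.486, apex=2.709, x_land=33.051, impact vy=-7.291
  bounce: vy ← 0.47·7.291 = 3.427
Arc 3: start y=0.000, vy=3.427 → t=0.699, apex=0.598, x_land=38.179, impact vy=-3.427
  bounce: vy ← 0.47·3.427 = 1.611
Arc 4: start y=0.000, vy=1.611 → t=0.328, apex=0.132, x_land=40.589, impact vy=-1.611
  bounce: vy ← 0.47·1.611 = 0.757
Arc 5: start y=0.000, vy=0.757 → t=0.154, apex=0.029, x_land=41.722, impact vy=-0.757
  bounce: vy ← 0.47·0.757 = 0.356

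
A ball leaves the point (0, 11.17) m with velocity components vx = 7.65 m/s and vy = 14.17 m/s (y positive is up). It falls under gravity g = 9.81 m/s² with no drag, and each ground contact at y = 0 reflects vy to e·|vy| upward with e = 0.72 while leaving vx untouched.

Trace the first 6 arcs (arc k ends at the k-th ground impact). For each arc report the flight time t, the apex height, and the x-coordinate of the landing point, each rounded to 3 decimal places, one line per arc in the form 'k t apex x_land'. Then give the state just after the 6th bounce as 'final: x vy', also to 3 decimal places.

1 3.533 21.404 27.030
2 3.008 11.096 50.042
3 2.166 5.752 66.611
4 1.559 2.982 78.540
5 1.123 1.546 87.129
6 0.808 0.801 93.313
final: 93.313 2.855

Arc 1: start y=11.170, vy=14.170 → t=3.533, apex=21.404, x_land=27.030, impact vy=-20.493
  bounce: vy ← 0.72·20.493 = 14.755
Arc 2: start y=0.000, vy=14.755 → t=3.008, apex=11.096, x_land=50.042, impact vy=-14.755
  bounce: vy ← 0.72·14.755 = 10.623
Arc 3: start y=0.000, vy=10.623 → t=2.166, apex=5.752, x_land=66.611, impact vy=-10.623
  bounce: vy ← 0.72·10.623 = 7.649
Arc 4: start y=0.000, vy=7.649 → t=1.559, apex=2.982, x_land=78.540, impact vy=-7.649
  bounce: vy ← 0.72·7.649 = 5.507
Arc 5: start y=0.000, vy=5.507 → t=1.123, apex=1.546, x_land=87.129, impact vy=-5.507
  bounce: vy ← 0.72·5.507 = 3.965
Arc 6: start y=0.000, vy=3.965 → t=0.808, apex=0.801, x_land=93.313, impact vy=-3.965
  bounce: vy ← 0.72·3.965 = 2.855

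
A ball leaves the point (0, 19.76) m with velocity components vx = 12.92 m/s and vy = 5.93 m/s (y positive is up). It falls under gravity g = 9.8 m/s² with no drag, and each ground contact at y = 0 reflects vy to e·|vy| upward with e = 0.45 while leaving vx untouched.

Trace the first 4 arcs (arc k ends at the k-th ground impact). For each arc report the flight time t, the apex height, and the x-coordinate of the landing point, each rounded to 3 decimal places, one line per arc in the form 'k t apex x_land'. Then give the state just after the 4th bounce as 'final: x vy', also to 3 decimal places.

Arc 1: start y=19.760, vy=5.930 → t=2.702, apex=21.554, x_land=34.915, impact vy=-20.554
  bounce: vy ← 0.45·20.554 = 9.249
Arc 2: start y=0.000, vy=9.249 → t=1.888, apex=4.365, x_land=59.303, impact vy=-9.249
  bounce: vy ← 0.45·9.249 = 4.162
Arc 3: start y=0.000, vy=4.162 → t=0.849, apex=0.884, x_land=70.278, impact vy=-4.162
  bounce: vy ← 0.45·4.162 = 1.873
Arc 4: start y=0.000, vy=1.873 → t=0.382, apex=0.179, x_land=75.216, impact vy=-1.873
  bounce: vy ← 0.45·1.873 = 0.843

1 2.702 21.554 34.915
2 1.888 4.365 59.303
3 0.849 0.884 70.278
4 0.382 0.179 75.216
final: 75.216 0.843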